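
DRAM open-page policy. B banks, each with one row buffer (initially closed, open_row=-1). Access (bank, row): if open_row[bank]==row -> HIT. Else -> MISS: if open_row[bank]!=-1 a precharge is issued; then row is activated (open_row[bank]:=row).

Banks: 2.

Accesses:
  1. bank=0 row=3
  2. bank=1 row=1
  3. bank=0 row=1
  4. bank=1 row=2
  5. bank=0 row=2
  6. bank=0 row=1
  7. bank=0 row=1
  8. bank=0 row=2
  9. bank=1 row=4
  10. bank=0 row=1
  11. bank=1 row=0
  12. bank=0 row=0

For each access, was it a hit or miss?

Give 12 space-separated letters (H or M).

Acc 1: bank0 row3 -> MISS (open row3); precharges=0
Acc 2: bank1 row1 -> MISS (open row1); precharges=0
Acc 3: bank0 row1 -> MISS (open row1); precharges=1
Acc 4: bank1 row2 -> MISS (open row2); precharges=2
Acc 5: bank0 row2 -> MISS (open row2); precharges=3
Acc 6: bank0 row1 -> MISS (open row1); precharges=4
Acc 7: bank0 row1 -> HIT
Acc 8: bank0 row2 -> MISS (open row2); precharges=5
Acc 9: bank1 row4 -> MISS (open row4); precharges=6
Acc 10: bank0 row1 -> MISS (open row1); precharges=7
Acc 11: bank1 row0 -> MISS (open row0); precharges=8
Acc 12: bank0 row0 -> MISS (open row0); precharges=9

Answer: M M M M M M H M M M M M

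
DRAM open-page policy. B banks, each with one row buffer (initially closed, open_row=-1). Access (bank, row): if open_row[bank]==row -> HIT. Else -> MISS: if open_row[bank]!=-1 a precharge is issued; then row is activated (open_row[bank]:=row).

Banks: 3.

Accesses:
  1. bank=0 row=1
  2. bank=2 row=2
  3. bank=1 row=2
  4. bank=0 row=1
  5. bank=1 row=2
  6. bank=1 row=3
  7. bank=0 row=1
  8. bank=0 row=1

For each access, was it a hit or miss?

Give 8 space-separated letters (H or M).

Answer: M M M H H M H H

Derivation:
Acc 1: bank0 row1 -> MISS (open row1); precharges=0
Acc 2: bank2 row2 -> MISS (open row2); precharges=0
Acc 3: bank1 row2 -> MISS (open row2); precharges=0
Acc 4: bank0 row1 -> HIT
Acc 5: bank1 row2 -> HIT
Acc 6: bank1 row3 -> MISS (open row3); precharges=1
Acc 7: bank0 row1 -> HIT
Acc 8: bank0 row1 -> HIT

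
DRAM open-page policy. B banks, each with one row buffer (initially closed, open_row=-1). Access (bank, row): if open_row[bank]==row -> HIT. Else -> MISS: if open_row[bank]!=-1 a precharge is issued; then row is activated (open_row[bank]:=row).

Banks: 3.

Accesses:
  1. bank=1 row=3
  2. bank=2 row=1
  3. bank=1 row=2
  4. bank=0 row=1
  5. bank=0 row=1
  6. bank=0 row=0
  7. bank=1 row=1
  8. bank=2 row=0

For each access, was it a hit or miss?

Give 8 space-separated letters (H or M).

Answer: M M M M H M M M

Derivation:
Acc 1: bank1 row3 -> MISS (open row3); precharges=0
Acc 2: bank2 row1 -> MISS (open row1); precharges=0
Acc 3: bank1 row2 -> MISS (open row2); precharges=1
Acc 4: bank0 row1 -> MISS (open row1); precharges=1
Acc 5: bank0 row1 -> HIT
Acc 6: bank0 row0 -> MISS (open row0); precharges=2
Acc 7: bank1 row1 -> MISS (open row1); precharges=3
Acc 8: bank2 row0 -> MISS (open row0); precharges=4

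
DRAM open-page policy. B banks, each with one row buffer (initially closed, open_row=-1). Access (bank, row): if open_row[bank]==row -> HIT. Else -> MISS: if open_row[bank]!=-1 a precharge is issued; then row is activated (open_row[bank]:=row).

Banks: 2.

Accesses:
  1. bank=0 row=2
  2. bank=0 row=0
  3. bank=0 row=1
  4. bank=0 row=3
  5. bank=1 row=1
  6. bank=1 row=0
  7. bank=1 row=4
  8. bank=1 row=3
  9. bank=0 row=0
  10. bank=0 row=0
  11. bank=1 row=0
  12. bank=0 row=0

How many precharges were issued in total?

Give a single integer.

Acc 1: bank0 row2 -> MISS (open row2); precharges=0
Acc 2: bank0 row0 -> MISS (open row0); precharges=1
Acc 3: bank0 row1 -> MISS (open row1); precharges=2
Acc 4: bank0 row3 -> MISS (open row3); precharges=3
Acc 5: bank1 row1 -> MISS (open row1); precharges=3
Acc 6: bank1 row0 -> MISS (open row0); precharges=4
Acc 7: bank1 row4 -> MISS (open row4); precharges=5
Acc 8: bank1 row3 -> MISS (open row3); precharges=6
Acc 9: bank0 row0 -> MISS (open row0); precharges=7
Acc 10: bank0 row0 -> HIT
Acc 11: bank1 row0 -> MISS (open row0); precharges=8
Acc 12: bank0 row0 -> HIT

Answer: 8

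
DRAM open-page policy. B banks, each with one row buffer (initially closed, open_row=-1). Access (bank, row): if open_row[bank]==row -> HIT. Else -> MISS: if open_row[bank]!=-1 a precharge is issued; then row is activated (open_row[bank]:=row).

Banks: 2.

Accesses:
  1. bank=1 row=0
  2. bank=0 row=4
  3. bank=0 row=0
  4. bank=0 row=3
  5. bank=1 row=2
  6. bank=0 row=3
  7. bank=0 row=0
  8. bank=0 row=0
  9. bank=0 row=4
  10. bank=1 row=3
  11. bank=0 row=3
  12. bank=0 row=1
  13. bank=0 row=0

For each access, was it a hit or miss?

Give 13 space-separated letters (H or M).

Acc 1: bank1 row0 -> MISS (open row0); precharges=0
Acc 2: bank0 row4 -> MISS (open row4); precharges=0
Acc 3: bank0 row0 -> MISS (open row0); precharges=1
Acc 4: bank0 row3 -> MISS (open row3); precharges=2
Acc 5: bank1 row2 -> MISS (open row2); precharges=3
Acc 6: bank0 row3 -> HIT
Acc 7: bank0 row0 -> MISS (open row0); precharges=4
Acc 8: bank0 row0 -> HIT
Acc 9: bank0 row4 -> MISS (open row4); precharges=5
Acc 10: bank1 row3 -> MISS (open row3); precharges=6
Acc 11: bank0 row3 -> MISS (open row3); precharges=7
Acc 12: bank0 row1 -> MISS (open row1); precharges=8
Acc 13: bank0 row0 -> MISS (open row0); precharges=9

Answer: M M M M M H M H M M M M M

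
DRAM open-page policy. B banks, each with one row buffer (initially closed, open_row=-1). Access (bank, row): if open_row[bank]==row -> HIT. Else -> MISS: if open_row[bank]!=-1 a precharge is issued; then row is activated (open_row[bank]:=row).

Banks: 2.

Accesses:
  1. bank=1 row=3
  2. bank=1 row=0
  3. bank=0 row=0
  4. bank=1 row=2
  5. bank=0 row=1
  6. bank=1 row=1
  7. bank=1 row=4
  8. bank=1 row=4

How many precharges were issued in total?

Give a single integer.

Answer: 5

Derivation:
Acc 1: bank1 row3 -> MISS (open row3); precharges=0
Acc 2: bank1 row0 -> MISS (open row0); precharges=1
Acc 3: bank0 row0 -> MISS (open row0); precharges=1
Acc 4: bank1 row2 -> MISS (open row2); precharges=2
Acc 5: bank0 row1 -> MISS (open row1); precharges=3
Acc 6: bank1 row1 -> MISS (open row1); precharges=4
Acc 7: bank1 row4 -> MISS (open row4); precharges=5
Acc 8: bank1 row4 -> HIT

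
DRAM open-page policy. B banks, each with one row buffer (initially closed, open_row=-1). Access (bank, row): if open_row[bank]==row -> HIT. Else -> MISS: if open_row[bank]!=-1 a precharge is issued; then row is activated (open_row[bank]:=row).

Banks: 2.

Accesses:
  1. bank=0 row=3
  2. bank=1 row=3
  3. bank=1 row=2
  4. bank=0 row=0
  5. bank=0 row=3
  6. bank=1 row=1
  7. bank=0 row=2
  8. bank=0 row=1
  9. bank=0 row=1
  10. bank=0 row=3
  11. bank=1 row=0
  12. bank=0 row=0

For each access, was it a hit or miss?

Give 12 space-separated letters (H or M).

Acc 1: bank0 row3 -> MISS (open row3); precharges=0
Acc 2: bank1 row3 -> MISS (open row3); precharges=0
Acc 3: bank1 row2 -> MISS (open row2); precharges=1
Acc 4: bank0 row0 -> MISS (open row0); precharges=2
Acc 5: bank0 row3 -> MISS (open row3); precharges=3
Acc 6: bank1 row1 -> MISS (open row1); precharges=4
Acc 7: bank0 row2 -> MISS (open row2); precharges=5
Acc 8: bank0 row1 -> MISS (open row1); precharges=6
Acc 9: bank0 row1 -> HIT
Acc 10: bank0 row3 -> MISS (open row3); precharges=7
Acc 11: bank1 row0 -> MISS (open row0); precharges=8
Acc 12: bank0 row0 -> MISS (open row0); precharges=9

Answer: M M M M M M M M H M M M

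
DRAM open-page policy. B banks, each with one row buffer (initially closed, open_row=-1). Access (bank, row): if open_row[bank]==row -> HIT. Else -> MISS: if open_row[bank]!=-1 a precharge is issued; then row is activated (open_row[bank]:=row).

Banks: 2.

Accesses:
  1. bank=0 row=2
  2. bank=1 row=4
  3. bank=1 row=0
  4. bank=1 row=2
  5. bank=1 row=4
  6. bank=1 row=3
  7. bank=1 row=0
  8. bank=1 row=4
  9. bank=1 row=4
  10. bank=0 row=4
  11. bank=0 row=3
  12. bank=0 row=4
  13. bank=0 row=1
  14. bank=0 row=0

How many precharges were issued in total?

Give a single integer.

Answer: 11

Derivation:
Acc 1: bank0 row2 -> MISS (open row2); precharges=0
Acc 2: bank1 row4 -> MISS (open row4); precharges=0
Acc 3: bank1 row0 -> MISS (open row0); precharges=1
Acc 4: bank1 row2 -> MISS (open row2); precharges=2
Acc 5: bank1 row4 -> MISS (open row4); precharges=3
Acc 6: bank1 row3 -> MISS (open row3); precharges=4
Acc 7: bank1 row0 -> MISS (open row0); precharges=5
Acc 8: bank1 row4 -> MISS (open row4); precharges=6
Acc 9: bank1 row4 -> HIT
Acc 10: bank0 row4 -> MISS (open row4); precharges=7
Acc 11: bank0 row3 -> MISS (open row3); precharges=8
Acc 12: bank0 row4 -> MISS (open row4); precharges=9
Acc 13: bank0 row1 -> MISS (open row1); precharges=10
Acc 14: bank0 row0 -> MISS (open row0); precharges=11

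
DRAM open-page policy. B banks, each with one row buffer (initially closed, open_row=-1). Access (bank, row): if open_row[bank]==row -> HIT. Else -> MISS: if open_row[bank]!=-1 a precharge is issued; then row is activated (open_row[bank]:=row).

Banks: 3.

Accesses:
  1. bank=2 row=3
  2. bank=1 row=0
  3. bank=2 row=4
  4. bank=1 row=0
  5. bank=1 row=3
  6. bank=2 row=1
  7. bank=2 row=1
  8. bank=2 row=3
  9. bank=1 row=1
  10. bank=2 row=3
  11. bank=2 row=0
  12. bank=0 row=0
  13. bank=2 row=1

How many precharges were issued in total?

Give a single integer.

Acc 1: bank2 row3 -> MISS (open row3); precharges=0
Acc 2: bank1 row0 -> MISS (open row0); precharges=0
Acc 3: bank2 row4 -> MISS (open row4); precharges=1
Acc 4: bank1 row0 -> HIT
Acc 5: bank1 row3 -> MISS (open row3); precharges=2
Acc 6: bank2 row1 -> MISS (open row1); precharges=3
Acc 7: bank2 row1 -> HIT
Acc 8: bank2 row3 -> MISS (open row3); precharges=4
Acc 9: bank1 row1 -> MISS (open row1); precharges=5
Acc 10: bank2 row3 -> HIT
Acc 11: bank2 row0 -> MISS (open row0); precharges=6
Acc 12: bank0 row0 -> MISS (open row0); precharges=6
Acc 13: bank2 row1 -> MISS (open row1); precharges=7

Answer: 7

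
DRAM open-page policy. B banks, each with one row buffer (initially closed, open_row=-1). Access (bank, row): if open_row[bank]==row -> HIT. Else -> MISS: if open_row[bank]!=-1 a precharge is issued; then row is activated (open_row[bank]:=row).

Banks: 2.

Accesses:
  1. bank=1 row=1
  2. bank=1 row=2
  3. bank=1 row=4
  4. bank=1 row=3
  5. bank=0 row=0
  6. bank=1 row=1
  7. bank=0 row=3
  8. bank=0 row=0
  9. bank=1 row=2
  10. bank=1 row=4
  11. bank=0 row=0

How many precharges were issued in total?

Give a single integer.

Acc 1: bank1 row1 -> MISS (open row1); precharges=0
Acc 2: bank1 row2 -> MISS (open row2); precharges=1
Acc 3: bank1 row4 -> MISS (open row4); precharges=2
Acc 4: bank1 row3 -> MISS (open row3); precharges=3
Acc 5: bank0 row0 -> MISS (open row0); precharges=3
Acc 6: bank1 row1 -> MISS (open row1); precharges=4
Acc 7: bank0 row3 -> MISS (open row3); precharges=5
Acc 8: bank0 row0 -> MISS (open row0); precharges=6
Acc 9: bank1 row2 -> MISS (open row2); precharges=7
Acc 10: bank1 row4 -> MISS (open row4); precharges=8
Acc 11: bank0 row0 -> HIT

Answer: 8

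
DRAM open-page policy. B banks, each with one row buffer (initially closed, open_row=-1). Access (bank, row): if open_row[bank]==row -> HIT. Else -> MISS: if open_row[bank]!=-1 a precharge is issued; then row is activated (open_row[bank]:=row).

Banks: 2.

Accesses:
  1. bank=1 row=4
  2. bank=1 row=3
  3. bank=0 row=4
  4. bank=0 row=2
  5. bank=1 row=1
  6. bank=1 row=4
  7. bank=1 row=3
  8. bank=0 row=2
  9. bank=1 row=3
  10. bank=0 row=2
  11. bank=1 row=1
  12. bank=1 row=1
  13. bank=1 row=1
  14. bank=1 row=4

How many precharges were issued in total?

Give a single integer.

Answer: 7

Derivation:
Acc 1: bank1 row4 -> MISS (open row4); precharges=0
Acc 2: bank1 row3 -> MISS (open row3); precharges=1
Acc 3: bank0 row4 -> MISS (open row4); precharges=1
Acc 4: bank0 row2 -> MISS (open row2); precharges=2
Acc 5: bank1 row1 -> MISS (open row1); precharges=3
Acc 6: bank1 row4 -> MISS (open row4); precharges=4
Acc 7: bank1 row3 -> MISS (open row3); precharges=5
Acc 8: bank0 row2 -> HIT
Acc 9: bank1 row3 -> HIT
Acc 10: bank0 row2 -> HIT
Acc 11: bank1 row1 -> MISS (open row1); precharges=6
Acc 12: bank1 row1 -> HIT
Acc 13: bank1 row1 -> HIT
Acc 14: bank1 row4 -> MISS (open row4); precharges=7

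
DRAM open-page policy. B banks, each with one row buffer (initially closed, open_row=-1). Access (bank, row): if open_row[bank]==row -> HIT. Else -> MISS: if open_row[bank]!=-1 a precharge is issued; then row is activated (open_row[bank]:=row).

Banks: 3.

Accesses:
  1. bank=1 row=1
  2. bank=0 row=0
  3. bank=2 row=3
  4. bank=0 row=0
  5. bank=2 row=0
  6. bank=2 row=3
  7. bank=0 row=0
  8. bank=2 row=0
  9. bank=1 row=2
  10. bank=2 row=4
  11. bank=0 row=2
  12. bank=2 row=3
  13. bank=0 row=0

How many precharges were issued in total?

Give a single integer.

Answer: 8

Derivation:
Acc 1: bank1 row1 -> MISS (open row1); precharges=0
Acc 2: bank0 row0 -> MISS (open row0); precharges=0
Acc 3: bank2 row3 -> MISS (open row3); precharges=0
Acc 4: bank0 row0 -> HIT
Acc 5: bank2 row0 -> MISS (open row0); precharges=1
Acc 6: bank2 row3 -> MISS (open row3); precharges=2
Acc 7: bank0 row0 -> HIT
Acc 8: bank2 row0 -> MISS (open row0); precharges=3
Acc 9: bank1 row2 -> MISS (open row2); precharges=4
Acc 10: bank2 row4 -> MISS (open row4); precharges=5
Acc 11: bank0 row2 -> MISS (open row2); precharges=6
Acc 12: bank2 row3 -> MISS (open row3); precharges=7
Acc 13: bank0 row0 -> MISS (open row0); precharges=8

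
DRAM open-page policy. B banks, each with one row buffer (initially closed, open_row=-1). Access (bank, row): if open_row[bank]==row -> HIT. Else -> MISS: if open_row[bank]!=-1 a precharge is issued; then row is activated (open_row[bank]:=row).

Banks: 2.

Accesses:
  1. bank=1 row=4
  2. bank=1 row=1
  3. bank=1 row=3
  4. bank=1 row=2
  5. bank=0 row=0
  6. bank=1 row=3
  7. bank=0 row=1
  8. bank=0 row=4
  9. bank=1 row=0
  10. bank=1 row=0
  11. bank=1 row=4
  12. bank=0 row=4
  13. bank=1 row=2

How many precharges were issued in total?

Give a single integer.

Acc 1: bank1 row4 -> MISS (open row4); precharges=0
Acc 2: bank1 row1 -> MISS (open row1); precharges=1
Acc 3: bank1 row3 -> MISS (open row3); precharges=2
Acc 4: bank1 row2 -> MISS (open row2); precharges=3
Acc 5: bank0 row0 -> MISS (open row0); precharges=3
Acc 6: bank1 row3 -> MISS (open row3); precharges=4
Acc 7: bank0 row1 -> MISS (open row1); precharges=5
Acc 8: bank0 row4 -> MISS (open row4); precharges=6
Acc 9: bank1 row0 -> MISS (open row0); precharges=7
Acc 10: bank1 row0 -> HIT
Acc 11: bank1 row4 -> MISS (open row4); precharges=8
Acc 12: bank0 row4 -> HIT
Acc 13: bank1 row2 -> MISS (open row2); precharges=9

Answer: 9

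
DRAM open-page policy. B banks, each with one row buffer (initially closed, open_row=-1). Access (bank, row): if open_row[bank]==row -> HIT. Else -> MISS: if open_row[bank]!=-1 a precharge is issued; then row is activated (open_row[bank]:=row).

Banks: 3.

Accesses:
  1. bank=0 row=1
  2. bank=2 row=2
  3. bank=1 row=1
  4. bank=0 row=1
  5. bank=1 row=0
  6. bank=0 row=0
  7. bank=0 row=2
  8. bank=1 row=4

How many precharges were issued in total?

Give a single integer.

Acc 1: bank0 row1 -> MISS (open row1); precharges=0
Acc 2: bank2 row2 -> MISS (open row2); precharges=0
Acc 3: bank1 row1 -> MISS (open row1); precharges=0
Acc 4: bank0 row1 -> HIT
Acc 5: bank1 row0 -> MISS (open row0); precharges=1
Acc 6: bank0 row0 -> MISS (open row0); precharges=2
Acc 7: bank0 row2 -> MISS (open row2); precharges=3
Acc 8: bank1 row4 -> MISS (open row4); precharges=4

Answer: 4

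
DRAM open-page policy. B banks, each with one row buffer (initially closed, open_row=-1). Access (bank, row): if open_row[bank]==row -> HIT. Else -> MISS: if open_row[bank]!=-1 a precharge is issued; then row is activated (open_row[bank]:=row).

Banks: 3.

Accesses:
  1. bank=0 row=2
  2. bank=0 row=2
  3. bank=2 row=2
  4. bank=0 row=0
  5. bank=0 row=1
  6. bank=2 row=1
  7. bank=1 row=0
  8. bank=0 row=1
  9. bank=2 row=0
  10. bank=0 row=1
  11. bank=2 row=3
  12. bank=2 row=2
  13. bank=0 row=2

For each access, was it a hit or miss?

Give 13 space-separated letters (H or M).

Answer: M H M M M M M H M H M M M

Derivation:
Acc 1: bank0 row2 -> MISS (open row2); precharges=0
Acc 2: bank0 row2 -> HIT
Acc 3: bank2 row2 -> MISS (open row2); precharges=0
Acc 4: bank0 row0 -> MISS (open row0); precharges=1
Acc 5: bank0 row1 -> MISS (open row1); precharges=2
Acc 6: bank2 row1 -> MISS (open row1); precharges=3
Acc 7: bank1 row0 -> MISS (open row0); precharges=3
Acc 8: bank0 row1 -> HIT
Acc 9: bank2 row0 -> MISS (open row0); precharges=4
Acc 10: bank0 row1 -> HIT
Acc 11: bank2 row3 -> MISS (open row3); precharges=5
Acc 12: bank2 row2 -> MISS (open row2); precharges=6
Acc 13: bank0 row2 -> MISS (open row2); precharges=7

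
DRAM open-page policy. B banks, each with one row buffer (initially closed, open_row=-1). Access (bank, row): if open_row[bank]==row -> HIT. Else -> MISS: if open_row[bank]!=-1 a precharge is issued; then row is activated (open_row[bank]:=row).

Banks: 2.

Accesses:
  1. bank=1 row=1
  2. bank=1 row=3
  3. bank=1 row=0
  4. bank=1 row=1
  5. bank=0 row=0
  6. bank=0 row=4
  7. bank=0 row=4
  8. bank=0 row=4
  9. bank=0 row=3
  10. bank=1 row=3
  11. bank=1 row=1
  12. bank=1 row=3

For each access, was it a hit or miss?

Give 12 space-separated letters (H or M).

Acc 1: bank1 row1 -> MISS (open row1); precharges=0
Acc 2: bank1 row3 -> MISS (open row3); precharges=1
Acc 3: bank1 row0 -> MISS (open row0); precharges=2
Acc 4: bank1 row1 -> MISS (open row1); precharges=3
Acc 5: bank0 row0 -> MISS (open row0); precharges=3
Acc 6: bank0 row4 -> MISS (open row4); precharges=4
Acc 7: bank0 row4 -> HIT
Acc 8: bank0 row4 -> HIT
Acc 9: bank0 row3 -> MISS (open row3); precharges=5
Acc 10: bank1 row3 -> MISS (open row3); precharges=6
Acc 11: bank1 row1 -> MISS (open row1); precharges=7
Acc 12: bank1 row3 -> MISS (open row3); precharges=8

Answer: M M M M M M H H M M M M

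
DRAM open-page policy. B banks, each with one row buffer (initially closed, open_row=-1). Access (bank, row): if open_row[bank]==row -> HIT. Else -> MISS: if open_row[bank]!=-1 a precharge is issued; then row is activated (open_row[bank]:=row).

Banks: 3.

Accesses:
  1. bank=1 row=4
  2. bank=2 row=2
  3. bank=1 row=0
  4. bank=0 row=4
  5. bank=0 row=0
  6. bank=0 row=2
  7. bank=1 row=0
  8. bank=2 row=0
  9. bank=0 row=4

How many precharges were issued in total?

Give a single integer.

Acc 1: bank1 row4 -> MISS (open row4); precharges=0
Acc 2: bank2 row2 -> MISS (open row2); precharges=0
Acc 3: bank1 row0 -> MISS (open row0); precharges=1
Acc 4: bank0 row4 -> MISS (open row4); precharges=1
Acc 5: bank0 row0 -> MISS (open row0); precharges=2
Acc 6: bank0 row2 -> MISS (open row2); precharges=3
Acc 7: bank1 row0 -> HIT
Acc 8: bank2 row0 -> MISS (open row0); precharges=4
Acc 9: bank0 row4 -> MISS (open row4); precharges=5

Answer: 5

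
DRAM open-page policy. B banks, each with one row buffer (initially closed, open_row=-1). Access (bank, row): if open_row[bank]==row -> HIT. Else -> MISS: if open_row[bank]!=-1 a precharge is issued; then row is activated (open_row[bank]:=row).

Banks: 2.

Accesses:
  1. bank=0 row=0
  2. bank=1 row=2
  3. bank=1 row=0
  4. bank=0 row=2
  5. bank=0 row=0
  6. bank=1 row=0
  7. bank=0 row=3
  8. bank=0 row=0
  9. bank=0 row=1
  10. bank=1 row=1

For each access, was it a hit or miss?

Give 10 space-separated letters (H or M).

Answer: M M M M M H M M M M

Derivation:
Acc 1: bank0 row0 -> MISS (open row0); precharges=0
Acc 2: bank1 row2 -> MISS (open row2); precharges=0
Acc 3: bank1 row0 -> MISS (open row0); precharges=1
Acc 4: bank0 row2 -> MISS (open row2); precharges=2
Acc 5: bank0 row0 -> MISS (open row0); precharges=3
Acc 6: bank1 row0 -> HIT
Acc 7: bank0 row3 -> MISS (open row3); precharges=4
Acc 8: bank0 row0 -> MISS (open row0); precharges=5
Acc 9: bank0 row1 -> MISS (open row1); precharges=6
Acc 10: bank1 row1 -> MISS (open row1); precharges=7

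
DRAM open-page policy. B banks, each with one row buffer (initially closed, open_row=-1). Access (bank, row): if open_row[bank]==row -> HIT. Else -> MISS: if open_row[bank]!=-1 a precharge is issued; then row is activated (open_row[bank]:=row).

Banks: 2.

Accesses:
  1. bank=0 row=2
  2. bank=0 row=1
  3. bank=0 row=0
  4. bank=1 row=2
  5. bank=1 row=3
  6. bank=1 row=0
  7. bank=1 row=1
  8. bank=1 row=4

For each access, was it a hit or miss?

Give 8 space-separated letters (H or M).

Acc 1: bank0 row2 -> MISS (open row2); precharges=0
Acc 2: bank0 row1 -> MISS (open row1); precharges=1
Acc 3: bank0 row0 -> MISS (open row0); precharges=2
Acc 4: bank1 row2 -> MISS (open row2); precharges=2
Acc 5: bank1 row3 -> MISS (open row3); precharges=3
Acc 6: bank1 row0 -> MISS (open row0); precharges=4
Acc 7: bank1 row1 -> MISS (open row1); precharges=5
Acc 8: bank1 row4 -> MISS (open row4); precharges=6

Answer: M M M M M M M M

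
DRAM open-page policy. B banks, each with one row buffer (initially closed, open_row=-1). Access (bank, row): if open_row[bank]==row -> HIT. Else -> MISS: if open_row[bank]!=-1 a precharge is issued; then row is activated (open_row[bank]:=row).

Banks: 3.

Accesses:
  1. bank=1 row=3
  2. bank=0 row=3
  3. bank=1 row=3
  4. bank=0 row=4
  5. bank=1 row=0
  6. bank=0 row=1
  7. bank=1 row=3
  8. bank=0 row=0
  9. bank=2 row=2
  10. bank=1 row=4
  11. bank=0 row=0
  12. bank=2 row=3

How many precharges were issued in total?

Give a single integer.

Answer: 7

Derivation:
Acc 1: bank1 row3 -> MISS (open row3); precharges=0
Acc 2: bank0 row3 -> MISS (open row3); precharges=0
Acc 3: bank1 row3 -> HIT
Acc 4: bank0 row4 -> MISS (open row4); precharges=1
Acc 5: bank1 row0 -> MISS (open row0); precharges=2
Acc 6: bank0 row1 -> MISS (open row1); precharges=3
Acc 7: bank1 row3 -> MISS (open row3); precharges=4
Acc 8: bank0 row0 -> MISS (open row0); precharges=5
Acc 9: bank2 row2 -> MISS (open row2); precharges=5
Acc 10: bank1 row4 -> MISS (open row4); precharges=6
Acc 11: bank0 row0 -> HIT
Acc 12: bank2 row3 -> MISS (open row3); precharges=7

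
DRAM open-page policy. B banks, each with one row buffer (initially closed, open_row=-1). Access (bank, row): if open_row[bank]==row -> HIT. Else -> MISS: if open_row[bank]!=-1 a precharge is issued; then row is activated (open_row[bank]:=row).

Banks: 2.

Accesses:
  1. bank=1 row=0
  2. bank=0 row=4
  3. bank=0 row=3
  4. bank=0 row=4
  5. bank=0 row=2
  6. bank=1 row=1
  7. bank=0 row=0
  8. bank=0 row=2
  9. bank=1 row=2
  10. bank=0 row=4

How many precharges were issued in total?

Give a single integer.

Acc 1: bank1 row0 -> MISS (open row0); precharges=0
Acc 2: bank0 row4 -> MISS (open row4); precharges=0
Acc 3: bank0 row3 -> MISS (open row3); precharges=1
Acc 4: bank0 row4 -> MISS (open row4); precharges=2
Acc 5: bank0 row2 -> MISS (open row2); precharges=3
Acc 6: bank1 row1 -> MISS (open row1); precharges=4
Acc 7: bank0 row0 -> MISS (open row0); precharges=5
Acc 8: bank0 row2 -> MISS (open row2); precharges=6
Acc 9: bank1 row2 -> MISS (open row2); precharges=7
Acc 10: bank0 row4 -> MISS (open row4); precharges=8

Answer: 8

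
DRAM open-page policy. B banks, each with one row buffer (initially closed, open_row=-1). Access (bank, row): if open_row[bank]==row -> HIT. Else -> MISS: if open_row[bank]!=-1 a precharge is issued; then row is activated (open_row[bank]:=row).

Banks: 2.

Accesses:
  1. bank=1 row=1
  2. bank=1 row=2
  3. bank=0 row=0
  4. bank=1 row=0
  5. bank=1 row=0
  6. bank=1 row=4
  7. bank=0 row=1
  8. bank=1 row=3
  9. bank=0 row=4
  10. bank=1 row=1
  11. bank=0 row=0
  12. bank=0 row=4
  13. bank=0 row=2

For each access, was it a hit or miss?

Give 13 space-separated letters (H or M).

Acc 1: bank1 row1 -> MISS (open row1); precharges=0
Acc 2: bank1 row2 -> MISS (open row2); precharges=1
Acc 3: bank0 row0 -> MISS (open row0); precharges=1
Acc 4: bank1 row0 -> MISS (open row0); precharges=2
Acc 5: bank1 row0 -> HIT
Acc 6: bank1 row4 -> MISS (open row4); precharges=3
Acc 7: bank0 row1 -> MISS (open row1); precharges=4
Acc 8: bank1 row3 -> MISS (open row3); precharges=5
Acc 9: bank0 row4 -> MISS (open row4); precharges=6
Acc 10: bank1 row1 -> MISS (open row1); precharges=7
Acc 11: bank0 row0 -> MISS (open row0); precharges=8
Acc 12: bank0 row4 -> MISS (open row4); precharges=9
Acc 13: bank0 row2 -> MISS (open row2); precharges=10

Answer: M M M M H M M M M M M M M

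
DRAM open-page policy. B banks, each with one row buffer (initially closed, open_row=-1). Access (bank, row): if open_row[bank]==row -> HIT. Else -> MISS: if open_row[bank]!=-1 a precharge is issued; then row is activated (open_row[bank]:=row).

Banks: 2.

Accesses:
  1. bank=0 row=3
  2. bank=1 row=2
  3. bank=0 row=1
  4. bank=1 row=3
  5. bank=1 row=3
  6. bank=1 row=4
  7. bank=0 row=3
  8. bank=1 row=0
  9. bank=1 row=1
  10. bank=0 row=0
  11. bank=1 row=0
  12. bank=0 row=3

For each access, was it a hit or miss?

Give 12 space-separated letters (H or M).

Answer: M M M M H M M M M M M M

Derivation:
Acc 1: bank0 row3 -> MISS (open row3); precharges=0
Acc 2: bank1 row2 -> MISS (open row2); precharges=0
Acc 3: bank0 row1 -> MISS (open row1); precharges=1
Acc 4: bank1 row3 -> MISS (open row3); precharges=2
Acc 5: bank1 row3 -> HIT
Acc 6: bank1 row4 -> MISS (open row4); precharges=3
Acc 7: bank0 row3 -> MISS (open row3); precharges=4
Acc 8: bank1 row0 -> MISS (open row0); precharges=5
Acc 9: bank1 row1 -> MISS (open row1); precharges=6
Acc 10: bank0 row0 -> MISS (open row0); precharges=7
Acc 11: bank1 row0 -> MISS (open row0); precharges=8
Acc 12: bank0 row3 -> MISS (open row3); precharges=9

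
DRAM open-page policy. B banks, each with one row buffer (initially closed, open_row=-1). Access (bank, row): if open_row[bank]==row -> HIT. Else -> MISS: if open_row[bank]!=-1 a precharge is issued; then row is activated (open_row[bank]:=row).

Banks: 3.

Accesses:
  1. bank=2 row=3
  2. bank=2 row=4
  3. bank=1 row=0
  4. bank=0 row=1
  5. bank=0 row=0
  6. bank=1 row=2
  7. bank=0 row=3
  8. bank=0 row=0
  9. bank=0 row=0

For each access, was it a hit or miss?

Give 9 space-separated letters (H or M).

Acc 1: bank2 row3 -> MISS (open row3); precharges=0
Acc 2: bank2 row4 -> MISS (open row4); precharges=1
Acc 3: bank1 row0 -> MISS (open row0); precharges=1
Acc 4: bank0 row1 -> MISS (open row1); precharges=1
Acc 5: bank0 row0 -> MISS (open row0); precharges=2
Acc 6: bank1 row2 -> MISS (open row2); precharges=3
Acc 7: bank0 row3 -> MISS (open row3); precharges=4
Acc 8: bank0 row0 -> MISS (open row0); precharges=5
Acc 9: bank0 row0 -> HIT

Answer: M M M M M M M M H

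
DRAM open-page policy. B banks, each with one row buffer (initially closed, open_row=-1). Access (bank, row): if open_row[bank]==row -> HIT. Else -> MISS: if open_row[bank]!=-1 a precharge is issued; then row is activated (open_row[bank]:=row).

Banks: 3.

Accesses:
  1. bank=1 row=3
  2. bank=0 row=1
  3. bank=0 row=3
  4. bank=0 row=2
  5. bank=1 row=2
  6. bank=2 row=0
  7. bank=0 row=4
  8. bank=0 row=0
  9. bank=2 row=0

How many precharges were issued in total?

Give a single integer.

Answer: 5

Derivation:
Acc 1: bank1 row3 -> MISS (open row3); precharges=0
Acc 2: bank0 row1 -> MISS (open row1); precharges=0
Acc 3: bank0 row3 -> MISS (open row3); precharges=1
Acc 4: bank0 row2 -> MISS (open row2); precharges=2
Acc 5: bank1 row2 -> MISS (open row2); precharges=3
Acc 6: bank2 row0 -> MISS (open row0); precharges=3
Acc 7: bank0 row4 -> MISS (open row4); precharges=4
Acc 8: bank0 row0 -> MISS (open row0); precharges=5
Acc 9: bank2 row0 -> HIT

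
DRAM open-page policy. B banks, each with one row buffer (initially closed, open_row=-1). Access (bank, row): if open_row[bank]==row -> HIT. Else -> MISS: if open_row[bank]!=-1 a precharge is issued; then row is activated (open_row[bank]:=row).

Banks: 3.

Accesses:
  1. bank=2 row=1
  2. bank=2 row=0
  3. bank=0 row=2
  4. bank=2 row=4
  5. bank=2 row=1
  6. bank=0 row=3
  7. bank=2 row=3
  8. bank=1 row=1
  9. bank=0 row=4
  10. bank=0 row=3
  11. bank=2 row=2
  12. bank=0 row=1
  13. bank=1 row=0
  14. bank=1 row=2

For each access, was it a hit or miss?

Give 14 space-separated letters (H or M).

Answer: M M M M M M M M M M M M M M

Derivation:
Acc 1: bank2 row1 -> MISS (open row1); precharges=0
Acc 2: bank2 row0 -> MISS (open row0); precharges=1
Acc 3: bank0 row2 -> MISS (open row2); precharges=1
Acc 4: bank2 row4 -> MISS (open row4); precharges=2
Acc 5: bank2 row1 -> MISS (open row1); precharges=3
Acc 6: bank0 row3 -> MISS (open row3); precharges=4
Acc 7: bank2 row3 -> MISS (open row3); precharges=5
Acc 8: bank1 row1 -> MISS (open row1); precharges=5
Acc 9: bank0 row4 -> MISS (open row4); precharges=6
Acc 10: bank0 row3 -> MISS (open row3); precharges=7
Acc 11: bank2 row2 -> MISS (open row2); precharges=8
Acc 12: bank0 row1 -> MISS (open row1); precharges=9
Acc 13: bank1 row0 -> MISS (open row0); precharges=10
Acc 14: bank1 row2 -> MISS (open row2); precharges=11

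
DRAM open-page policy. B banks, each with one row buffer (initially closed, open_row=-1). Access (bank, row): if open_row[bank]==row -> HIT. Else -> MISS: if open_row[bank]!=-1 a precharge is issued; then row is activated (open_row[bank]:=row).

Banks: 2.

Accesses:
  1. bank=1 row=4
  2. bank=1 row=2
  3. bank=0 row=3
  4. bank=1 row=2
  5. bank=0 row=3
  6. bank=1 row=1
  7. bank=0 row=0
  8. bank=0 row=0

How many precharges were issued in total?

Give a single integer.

Acc 1: bank1 row4 -> MISS (open row4); precharges=0
Acc 2: bank1 row2 -> MISS (open row2); precharges=1
Acc 3: bank0 row3 -> MISS (open row3); precharges=1
Acc 4: bank1 row2 -> HIT
Acc 5: bank0 row3 -> HIT
Acc 6: bank1 row1 -> MISS (open row1); precharges=2
Acc 7: bank0 row0 -> MISS (open row0); precharges=3
Acc 8: bank0 row0 -> HIT

Answer: 3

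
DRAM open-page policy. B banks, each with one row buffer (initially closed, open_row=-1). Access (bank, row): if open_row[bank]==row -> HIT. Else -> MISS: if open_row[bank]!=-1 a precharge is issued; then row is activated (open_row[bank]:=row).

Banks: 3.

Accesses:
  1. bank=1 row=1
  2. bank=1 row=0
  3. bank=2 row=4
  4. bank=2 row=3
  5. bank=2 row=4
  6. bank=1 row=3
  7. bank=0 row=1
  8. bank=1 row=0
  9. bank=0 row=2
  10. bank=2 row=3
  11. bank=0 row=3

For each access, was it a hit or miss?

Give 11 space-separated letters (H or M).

Acc 1: bank1 row1 -> MISS (open row1); precharges=0
Acc 2: bank1 row0 -> MISS (open row0); precharges=1
Acc 3: bank2 row4 -> MISS (open row4); precharges=1
Acc 4: bank2 row3 -> MISS (open row3); precharges=2
Acc 5: bank2 row4 -> MISS (open row4); precharges=3
Acc 6: bank1 row3 -> MISS (open row3); precharges=4
Acc 7: bank0 row1 -> MISS (open row1); precharges=4
Acc 8: bank1 row0 -> MISS (open row0); precharges=5
Acc 9: bank0 row2 -> MISS (open row2); precharges=6
Acc 10: bank2 row3 -> MISS (open row3); precharges=7
Acc 11: bank0 row3 -> MISS (open row3); precharges=8

Answer: M M M M M M M M M M M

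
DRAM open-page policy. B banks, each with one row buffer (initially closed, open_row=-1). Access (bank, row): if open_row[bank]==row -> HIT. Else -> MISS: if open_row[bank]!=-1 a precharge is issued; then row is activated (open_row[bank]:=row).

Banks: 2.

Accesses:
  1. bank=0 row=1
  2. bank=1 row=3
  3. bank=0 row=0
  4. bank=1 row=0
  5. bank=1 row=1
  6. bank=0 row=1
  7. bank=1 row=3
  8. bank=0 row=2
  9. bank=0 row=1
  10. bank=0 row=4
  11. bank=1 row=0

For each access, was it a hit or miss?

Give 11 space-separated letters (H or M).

Acc 1: bank0 row1 -> MISS (open row1); precharges=0
Acc 2: bank1 row3 -> MISS (open row3); precharges=0
Acc 3: bank0 row0 -> MISS (open row0); precharges=1
Acc 4: bank1 row0 -> MISS (open row0); precharges=2
Acc 5: bank1 row1 -> MISS (open row1); precharges=3
Acc 6: bank0 row1 -> MISS (open row1); precharges=4
Acc 7: bank1 row3 -> MISS (open row3); precharges=5
Acc 8: bank0 row2 -> MISS (open row2); precharges=6
Acc 9: bank0 row1 -> MISS (open row1); precharges=7
Acc 10: bank0 row4 -> MISS (open row4); precharges=8
Acc 11: bank1 row0 -> MISS (open row0); precharges=9

Answer: M M M M M M M M M M M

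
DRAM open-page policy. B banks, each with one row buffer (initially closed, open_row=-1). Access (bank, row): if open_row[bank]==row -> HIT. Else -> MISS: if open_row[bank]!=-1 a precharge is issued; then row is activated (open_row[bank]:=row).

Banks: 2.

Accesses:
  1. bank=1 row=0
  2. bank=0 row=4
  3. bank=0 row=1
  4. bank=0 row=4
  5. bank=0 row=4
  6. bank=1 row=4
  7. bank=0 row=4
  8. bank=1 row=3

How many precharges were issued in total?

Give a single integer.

Answer: 4

Derivation:
Acc 1: bank1 row0 -> MISS (open row0); precharges=0
Acc 2: bank0 row4 -> MISS (open row4); precharges=0
Acc 3: bank0 row1 -> MISS (open row1); precharges=1
Acc 4: bank0 row4 -> MISS (open row4); precharges=2
Acc 5: bank0 row4 -> HIT
Acc 6: bank1 row4 -> MISS (open row4); precharges=3
Acc 7: bank0 row4 -> HIT
Acc 8: bank1 row3 -> MISS (open row3); precharges=4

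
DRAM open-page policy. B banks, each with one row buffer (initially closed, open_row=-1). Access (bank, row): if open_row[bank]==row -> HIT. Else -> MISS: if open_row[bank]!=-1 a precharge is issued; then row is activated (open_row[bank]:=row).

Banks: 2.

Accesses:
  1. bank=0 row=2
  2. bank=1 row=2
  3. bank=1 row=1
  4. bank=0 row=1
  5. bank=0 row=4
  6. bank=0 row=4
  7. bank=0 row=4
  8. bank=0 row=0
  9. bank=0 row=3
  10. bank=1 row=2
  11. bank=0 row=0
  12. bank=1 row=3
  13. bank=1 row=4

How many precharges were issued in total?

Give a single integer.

Acc 1: bank0 row2 -> MISS (open row2); precharges=0
Acc 2: bank1 row2 -> MISS (open row2); precharges=0
Acc 3: bank1 row1 -> MISS (open row1); precharges=1
Acc 4: bank0 row1 -> MISS (open row1); precharges=2
Acc 5: bank0 row4 -> MISS (open row4); precharges=3
Acc 6: bank0 row4 -> HIT
Acc 7: bank0 row4 -> HIT
Acc 8: bank0 row0 -> MISS (open row0); precharges=4
Acc 9: bank0 row3 -> MISS (open row3); precharges=5
Acc 10: bank1 row2 -> MISS (open row2); precharges=6
Acc 11: bank0 row0 -> MISS (open row0); precharges=7
Acc 12: bank1 row3 -> MISS (open row3); precharges=8
Acc 13: bank1 row4 -> MISS (open row4); precharges=9

Answer: 9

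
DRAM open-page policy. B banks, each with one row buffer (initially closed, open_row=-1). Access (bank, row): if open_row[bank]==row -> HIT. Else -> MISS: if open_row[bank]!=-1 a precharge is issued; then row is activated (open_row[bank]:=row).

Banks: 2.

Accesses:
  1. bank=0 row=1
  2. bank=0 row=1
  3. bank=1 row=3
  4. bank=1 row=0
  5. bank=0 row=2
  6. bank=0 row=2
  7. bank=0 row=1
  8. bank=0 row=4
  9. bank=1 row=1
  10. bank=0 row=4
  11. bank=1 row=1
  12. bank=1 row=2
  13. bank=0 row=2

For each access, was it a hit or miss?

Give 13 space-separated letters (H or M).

Answer: M H M M M H M M M H H M M

Derivation:
Acc 1: bank0 row1 -> MISS (open row1); precharges=0
Acc 2: bank0 row1 -> HIT
Acc 3: bank1 row3 -> MISS (open row3); precharges=0
Acc 4: bank1 row0 -> MISS (open row0); precharges=1
Acc 5: bank0 row2 -> MISS (open row2); precharges=2
Acc 6: bank0 row2 -> HIT
Acc 7: bank0 row1 -> MISS (open row1); precharges=3
Acc 8: bank0 row4 -> MISS (open row4); precharges=4
Acc 9: bank1 row1 -> MISS (open row1); precharges=5
Acc 10: bank0 row4 -> HIT
Acc 11: bank1 row1 -> HIT
Acc 12: bank1 row2 -> MISS (open row2); precharges=6
Acc 13: bank0 row2 -> MISS (open row2); precharges=7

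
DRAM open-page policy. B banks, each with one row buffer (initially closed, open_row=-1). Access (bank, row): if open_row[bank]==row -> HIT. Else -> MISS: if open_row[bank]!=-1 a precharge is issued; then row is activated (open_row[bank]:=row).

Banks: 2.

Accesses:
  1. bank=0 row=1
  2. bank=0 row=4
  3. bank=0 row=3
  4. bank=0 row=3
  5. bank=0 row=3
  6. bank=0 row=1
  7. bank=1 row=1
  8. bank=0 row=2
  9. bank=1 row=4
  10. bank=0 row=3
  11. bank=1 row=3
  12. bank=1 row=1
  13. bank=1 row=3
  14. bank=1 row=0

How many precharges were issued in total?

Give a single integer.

Acc 1: bank0 row1 -> MISS (open row1); precharges=0
Acc 2: bank0 row4 -> MISS (open row4); precharges=1
Acc 3: bank0 row3 -> MISS (open row3); precharges=2
Acc 4: bank0 row3 -> HIT
Acc 5: bank0 row3 -> HIT
Acc 6: bank0 row1 -> MISS (open row1); precharges=3
Acc 7: bank1 row1 -> MISS (open row1); precharges=3
Acc 8: bank0 row2 -> MISS (open row2); precharges=4
Acc 9: bank1 row4 -> MISS (open row4); precharges=5
Acc 10: bank0 row3 -> MISS (open row3); precharges=6
Acc 11: bank1 row3 -> MISS (open row3); precharges=7
Acc 12: bank1 row1 -> MISS (open row1); precharges=8
Acc 13: bank1 row3 -> MISS (open row3); precharges=9
Acc 14: bank1 row0 -> MISS (open row0); precharges=10

Answer: 10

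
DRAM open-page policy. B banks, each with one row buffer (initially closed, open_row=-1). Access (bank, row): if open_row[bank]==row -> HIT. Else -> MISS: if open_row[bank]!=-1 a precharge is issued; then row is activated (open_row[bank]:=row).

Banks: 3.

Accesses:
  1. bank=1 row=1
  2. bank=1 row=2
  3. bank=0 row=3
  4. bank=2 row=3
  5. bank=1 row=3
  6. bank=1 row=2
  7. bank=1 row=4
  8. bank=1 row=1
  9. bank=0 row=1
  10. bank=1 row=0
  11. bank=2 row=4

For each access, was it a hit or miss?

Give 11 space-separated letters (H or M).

Answer: M M M M M M M M M M M

Derivation:
Acc 1: bank1 row1 -> MISS (open row1); precharges=0
Acc 2: bank1 row2 -> MISS (open row2); precharges=1
Acc 3: bank0 row3 -> MISS (open row3); precharges=1
Acc 4: bank2 row3 -> MISS (open row3); precharges=1
Acc 5: bank1 row3 -> MISS (open row3); precharges=2
Acc 6: bank1 row2 -> MISS (open row2); precharges=3
Acc 7: bank1 row4 -> MISS (open row4); precharges=4
Acc 8: bank1 row1 -> MISS (open row1); precharges=5
Acc 9: bank0 row1 -> MISS (open row1); precharges=6
Acc 10: bank1 row0 -> MISS (open row0); precharges=7
Acc 11: bank2 row4 -> MISS (open row4); precharges=8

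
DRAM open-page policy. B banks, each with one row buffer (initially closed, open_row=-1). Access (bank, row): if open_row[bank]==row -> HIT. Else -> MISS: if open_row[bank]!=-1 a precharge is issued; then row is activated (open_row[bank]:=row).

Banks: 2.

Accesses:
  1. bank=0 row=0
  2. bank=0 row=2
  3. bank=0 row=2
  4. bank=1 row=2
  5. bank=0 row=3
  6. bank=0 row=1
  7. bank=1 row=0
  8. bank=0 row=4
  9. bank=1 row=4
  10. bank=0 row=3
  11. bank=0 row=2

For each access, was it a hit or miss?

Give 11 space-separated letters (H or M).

Answer: M M H M M M M M M M M

Derivation:
Acc 1: bank0 row0 -> MISS (open row0); precharges=0
Acc 2: bank0 row2 -> MISS (open row2); precharges=1
Acc 3: bank0 row2 -> HIT
Acc 4: bank1 row2 -> MISS (open row2); precharges=1
Acc 5: bank0 row3 -> MISS (open row3); precharges=2
Acc 6: bank0 row1 -> MISS (open row1); precharges=3
Acc 7: bank1 row0 -> MISS (open row0); precharges=4
Acc 8: bank0 row4 -> MISS (open row4); precharges=5
Acc 9: bank1 row4 -> MISS (open row4); precharges=6
Acc 10: bank0 row3 -> MISS (open row3); precharges=7
Acc 11: bank0 row2 -> MISS (open row2); precharges=8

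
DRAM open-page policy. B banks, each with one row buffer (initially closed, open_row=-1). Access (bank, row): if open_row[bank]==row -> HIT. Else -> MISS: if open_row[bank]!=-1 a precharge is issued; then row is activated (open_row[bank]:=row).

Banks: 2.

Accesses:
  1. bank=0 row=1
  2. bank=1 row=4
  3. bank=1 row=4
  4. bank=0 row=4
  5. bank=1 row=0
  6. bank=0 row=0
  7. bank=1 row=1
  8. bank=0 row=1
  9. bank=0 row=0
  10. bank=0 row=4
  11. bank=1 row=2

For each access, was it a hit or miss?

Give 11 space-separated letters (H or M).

Acc 1: bank0 row1 -> MISS (open row1); precharges=0
Acc 2: bank1 row4 -> MISS (open row4); precharges=0
Acc 3: bank1 row4 -> HIT
Acc 4: bank0 row4 -> MISS (open row4); precharges=1
Acc 5: bank1 row0 -> MISS (open row0); precharges=2
Acc 6: bank0 row0 -> MISS (open row0); precharges=3
Acc 7: bank1 row1 -> MISS (open row1); precharges=4
Acc 8: bank0 row1 -> MISS (open row1); precharges=5
Acc 9: bank0 row0 -> MISS (open row0); precharges=6
Acc 10: bank0 row4 -> MISS (open row4); precharges=7
Acc 11: bank1 row2 -> MISS (open row2); precharges=8

Answer: M M H M M M M M M M M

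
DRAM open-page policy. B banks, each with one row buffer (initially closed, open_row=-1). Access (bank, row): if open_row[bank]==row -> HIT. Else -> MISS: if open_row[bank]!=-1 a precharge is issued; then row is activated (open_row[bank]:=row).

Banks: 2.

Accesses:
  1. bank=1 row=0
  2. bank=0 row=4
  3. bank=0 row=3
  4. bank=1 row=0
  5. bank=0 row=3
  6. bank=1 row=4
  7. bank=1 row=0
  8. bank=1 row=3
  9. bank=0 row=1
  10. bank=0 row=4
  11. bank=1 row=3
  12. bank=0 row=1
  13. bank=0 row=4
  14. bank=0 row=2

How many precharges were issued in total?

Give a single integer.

Acc 1: bank1 row0 -> MISS (open row0); precharges=0
Acc 2: bank0 row4 -> MISS (open row4); precharges=0
Acc 3: bank0 row3 -> MISS (open row3); precharges=1
Acc 4: bank1 row0 -> HIT
Acc 5: bank0 row3 -> HIT
Acc 6: bank1 row4 -> MISS (open row4); precharges=2
Acc 7: bank1 row0 -> MISS (open row0); precharges=3
Acc 8: bank1 row3 -> MISS (open row3); precharges=4
Acc 9: bank0 row1 -> MISS (open row1); precharges=5
Acc 10: bank0 row4 -> MISS (open row4); precharges=6
Acc 11: bank1 row3 -> HIT
Acc 12: bank0 row1 -> MISS (open row1); precharges=7
Acc 13: bank0 row4 -> MISS (open row4); precharges=8
Acc 14: bank0 row2 -> MISS (open row2); precharges=9

Answer: 9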